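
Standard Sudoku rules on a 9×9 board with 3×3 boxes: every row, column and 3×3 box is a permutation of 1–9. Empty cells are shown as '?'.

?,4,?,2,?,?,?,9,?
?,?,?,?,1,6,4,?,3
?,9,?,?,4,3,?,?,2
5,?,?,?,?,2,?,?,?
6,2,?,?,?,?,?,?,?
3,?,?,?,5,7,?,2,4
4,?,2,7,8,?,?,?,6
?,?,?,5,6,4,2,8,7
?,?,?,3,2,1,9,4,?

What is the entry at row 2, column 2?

8

row 1, column 5 = 7 (sole candidate).
row 3, column 4 = 8 (sole candidate).
row 7, column 6 = 9 (sole candidate).
row 9, column 9 = 5 (sole candidate).
row 1, column 6 = 5 (sole candidate).
row 2, column 4 = 9 (sole candidate).
row 5, column 6 = 8 (sole candidate).
row 1, column 3 = 3 (hidden single in row 1).
row 1, column 7 = 6 (hidden single in row 1).
row 2, column 1 = 2 (hidden single in row 2).
row 3, column 3 = 6 (hidden single in row 3).
row 6, column 4 = 6 (hidden single in row 6).
row 6, column 3 = 9 (hidden single in row 6).
row 8, column 3 = 1 (sole candidate).
row 8, column 1 = 9 (sole candidate).
row 8, column 2 = 3 (sole candidate).
row 7, column 2 = 5 (sole candidate).
row 4, column 8 = 6 (hidden single in row 4).
row 9, column 2 = 6 (hidden single in row 9).
row 2, column 3 = 5 (hidden single in column 3).
row 2, column 8 = 7 (sole candidate).
row 2, column 2 = 8: row 2 has {1,2,3,4,5,6,7,9}; col 2 has {2,3,4,5,6,9}; box has {2,3,4,5,6,9} → only 8 remains.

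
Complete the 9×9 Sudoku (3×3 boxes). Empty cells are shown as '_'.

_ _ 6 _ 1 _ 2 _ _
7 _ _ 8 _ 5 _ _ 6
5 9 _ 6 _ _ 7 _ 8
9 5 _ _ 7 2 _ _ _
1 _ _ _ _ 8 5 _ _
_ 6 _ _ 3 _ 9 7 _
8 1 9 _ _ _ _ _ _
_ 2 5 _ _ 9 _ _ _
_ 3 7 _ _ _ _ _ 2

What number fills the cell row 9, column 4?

1

row 2, column 2 = 4: row 2 has {5,6,7,8}; col 2 has {1,2,3,5,6,9}; box has {5,6,7,9} → only 4 remains.
row 5, column 2 = 7: row 5 has {1,5,8}; col 2 has {1,2,3,4,5,6,9}; box has {1,5,6,9} → only 7 remains.
row 1, column 1 = 3: row 1 has {1,2,6}; col 1 has {1,5,7,8,9}; box has {4,5,6,7,9} → only 3 remains.
row 1, column 2 = 8: row 1 has {1,2,3,6}; col 2 has {1,2,3,4,5,6,7,9}; box has {3,4,5,6,7,9} → only 8 remains.
row 6, column 4 = 5: in row 6, 5 can only go here (every other open cell in that row sees a 5).
row 6, column 3 = 8: in row 6, 8 can only go here (every other open cell in that row sees an 8).
row 6, column 1 = 2: in row 6, 2 can only go here (every other open cell in that row sees a 2).
row 5, column 8 = 2: in row 5, 2 can only go here (every other open cell in that row sees a 2).
row 5, column 5 = 6: in row 5, 6 can only go here (every other open cell in that row sees a 6).
row 5, column 4 = 9: in row 5, 9 can only go here (every other open cell in that row sees a 9).
row 9, column 8 = 9: in row 9, 9 can only go here (every other open cell in that row sees a 9).
row 1, column 9 = 9: in row 1, 9 can only go here (every other open cell in that row sees a 9).
row 1, column 8 = 5: in row 1, 5 can only go here (every other open cell in that row sees a 5).
row 2, column 5 = 9: in row 2, 9 can only go here (every other open cell in that row sees a 9).
row 2, column 3 = 2: in row 2, 2 can only go here (every other open cell in that row sees a 2).
row 3, column 3 = 1: row 3 has {5,6,7,8,9}; col 3 has {2,5,6,7,8,9}; box has {2,3,4,5,6,7,8,9} → only 1 remains.
row 3, column 5 = 2: in row 3, 2 can only go here (every other open cell in that row sees a 2).
row 7, column 4 = 2: in row 7, 2 can only go here (every other open cell in that row sees a 2).
row 9, column 5 = 5: in row 9, 5 can only go here (every other open cell in that row sees a 5).
row 7, column 5 = 4: row 7 has {1,2,8,9}; col 5 has {1,2,3,5,6,7,9}; box has {2,5,9} → only 4 remains.
row 8, column 5 = 8: row 8 has {2,5,9}; col 5 has {1,2,3,4,5,6,7,9}; box has {2,4,5,9} → only 8 remains.
row 9, column 4 = 1: row 9 has {2,3,5,7,9}; col 4 has {2,5,6,8,9}; box has {2,4,5,8,9} → only 1 remains.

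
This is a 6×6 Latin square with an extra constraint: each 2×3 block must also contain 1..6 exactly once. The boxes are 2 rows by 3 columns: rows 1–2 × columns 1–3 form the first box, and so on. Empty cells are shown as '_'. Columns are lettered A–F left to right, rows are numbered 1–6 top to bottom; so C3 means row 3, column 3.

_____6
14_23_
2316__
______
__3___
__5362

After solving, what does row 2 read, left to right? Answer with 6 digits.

C1 = 2 (sole candidate).
C2 = 6: row 2 has {1,2,3,4}; col 3 has {1,2,3,5}; box has {1,2,4} → only 6 remains.
F2 = 5: row 2 has {1,2,3,4,6}; col 6 has {2,6}; box has {2,3,6} → only 5 remains.

146235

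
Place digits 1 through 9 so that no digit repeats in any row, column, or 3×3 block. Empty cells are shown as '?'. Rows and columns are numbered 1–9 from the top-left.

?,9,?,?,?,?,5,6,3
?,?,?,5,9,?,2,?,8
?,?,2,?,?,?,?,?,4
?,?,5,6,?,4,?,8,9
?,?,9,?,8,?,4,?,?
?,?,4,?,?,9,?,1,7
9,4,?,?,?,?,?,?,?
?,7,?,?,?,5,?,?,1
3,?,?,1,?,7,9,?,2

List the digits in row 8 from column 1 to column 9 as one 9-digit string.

R2C8 = 7 (sole candidate).
R3C7 = 1 (sole candidate).
R3C8 = 9 (sole candidate).
R4C7 = 3 (sole candidate).
R6C7 = 6 (sole candidate).
R8C7 = 8: row 8 has {1,5,7}; col 7 has {1,2,3,4,5,6,9}; box has {1,2,9} → only 8 remains.
R5C9 = 5 (sole candidate).
R7C7 = 7 (sole candidate).
R7C9 = 6 (sole candidate).
R8C3 = 6: row 8 has {1,5,7,8}; col 3 has {2,4,5,9}; box has {3,4,7,9} → only 6 remains.
R9C3 = 8 (sole candidate).
R5C8 = 2 (sole candidate).
R7C3 = 1 (sole candidate).
R8C1 = 2: row 8 has {1,5,6,7,8}; col 1 has {3,9}; box has {1,3,4,6,7,8,9} → only 2 remains.
R9C2 = 5 (sole candidate).
R9C8 = 4 (sole candidate).
R1C3 = 7 (sole candidate).
R2C3 = 3 (sole candidate).
R6C1 = 8 (sole candidate).
R8C8 = 3: row 8 has {1,2,5,6,7,8}; col 8 has {1,2,4,6,7,8,9}; box has {1,2,4,6,7,8,9} → only 3 remains.
R9C5 = 6 (sole candidate).
R7C8 = 5 (sole candidate).
R8C5 = 4: row 8 has {1,2,3,5,6,7,8}; col 5 has {6,8,9}; box has {1,5,6,7} → only 4 remains.
R8C4 = 9: row 8 has {1,2,3,4,5,6,7,8}; col 4 has {1,5,6}; box has {1,4,5,6,7} → only 9 remains.

276945831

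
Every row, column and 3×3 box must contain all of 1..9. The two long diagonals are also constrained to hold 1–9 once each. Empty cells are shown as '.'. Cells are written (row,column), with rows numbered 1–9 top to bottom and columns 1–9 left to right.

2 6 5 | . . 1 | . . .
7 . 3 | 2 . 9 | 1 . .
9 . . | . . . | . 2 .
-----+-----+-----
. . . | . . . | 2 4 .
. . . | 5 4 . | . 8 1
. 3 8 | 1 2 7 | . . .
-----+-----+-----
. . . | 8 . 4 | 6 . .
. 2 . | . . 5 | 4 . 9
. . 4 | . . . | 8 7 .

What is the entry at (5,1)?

6

(2,2) = 8: row 2 has {1,2,3,7,9}; col 2 has {2,3,6}; box has {2,3,5,6,7,9}; main diagonal has {2,4,6,7} → only 8 remains.
(3,3) = 1: row 3 has {2,9}; col 3 has {3,4,5,8}; box has {2,3,5,6,7,8,9}; main diagonal has {2,4,6,7,8} → only 1 remains.
(5,1) = 6: row 5 has {1,4,5,8}; col 1 has {2,7,9}; box has {3,8} → only 6 remains.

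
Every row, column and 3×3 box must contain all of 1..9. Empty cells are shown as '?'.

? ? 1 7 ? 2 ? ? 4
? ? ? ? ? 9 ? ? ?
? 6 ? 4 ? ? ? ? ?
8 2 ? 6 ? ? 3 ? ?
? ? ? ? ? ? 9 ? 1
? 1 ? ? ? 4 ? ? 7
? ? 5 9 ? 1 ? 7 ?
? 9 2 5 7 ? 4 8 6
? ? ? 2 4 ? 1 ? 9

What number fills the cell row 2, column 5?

row 4, column 9 = 5: row 4 has {2,3,6,8}; col 9 has {1,4,6,7,9}; box has {1,3,7,9} → only 5 remains.
row 7, column 7 = 2: row 7 has {1,5,7,9}; col 7 has {1,3,4,9}; box has {1,4,6,7,8,9} → only 2 remains.
row 7, column 9 = 3: row 7 has {1,2,5,7,9}; col 9 has {1,4,5,6,7,9}; box has {1,2,4,6,7,8,9} → only 3 remains.
row 8, column 6 = 3: row 8 has {2,4,5,6,7,8,9}; col 6 has {1,2,4,9}; box has {1,2,4,5,7,9} → only 3 remains.
row 9, column 8 = 5: row 9 has {1,2,4,9}; col 8 has {7,8}; box has {1,2,3,4,6,7,8,9} → only 5 remains.
row 4, column 6 = 7: row 4 has {2,3,5,6,8}; col 6 has {1,2,3,4,9}; box has {4,6} → only 7 remains.
row 4, column 8 = 4: row 4 has {2,3,5,6,7,8}; col 8 has {5,7,8}; box has {1,3,5,7,9} → only 4 remains.
row 8, column 1 = 1: row 8 has {2,3,4,5,6,7,8,9}; col 1 has {8}; box has {2,5,9} → only 1 remains.
row 4, column 3 = 9: row 4 has {2,3,4,5,6,7,8}; col 3 has {1,2,5}; box has {1,2,8} → only 9 remains.
row 4, column 5 = 1: row 4 has {2,3,4,5,6,7,8,9}; col 5 has {4,7}; box has {4,6,7} → only 1 remains.
row 3, column 8 = 1: in row 3, 1 can only go here (every other open cell in that row sees a 1).
row 2, column 4 = 1: in row 2, 1 can only go here (every other open cell in that row sees a 1).
row 3, column 1 = 9: in row 3, 9 can only go here (every other open cell in that row sees a 9).
row 1, column 8 = 9: in row 1, 9 can only go here (every other open cell in that row sees a 9).
row 3, column 9 = 2: in row 3, 2 can only go here (every other open cell in that row sees a 2).
row 2, column 9 = 8: row 2 has {1,9}; col 9 has {1,2,3,4,5,6,7,9}; box has {1,2,4,9} → only 8 remains.
row 2, column 1 = 2: in row 2, 2 can only go here (every other open cell in that row sees a 2).
row 6, column 5 = 9: in row 6, 9 can only go here (every other open cell in that row sees a 9).
row 6, column 8 = 2: in row 6, 2 can only go here (every other open cell in that row sees a 2).
row 6, column 1 = 5: in row 6, 5 can only go here (every other open cell in that row sees a 5).
row 1, column 1 = 3: row 1 has {1,2,4,7,9}; col 1 has {1,2,5,8,9}; box has {1,2,6,9} → only 3 remains.
row 5, column 8 = 6: row 5 has {1,9}; col 8 has {1,2,4,5,7,8,9}; box has {1,2,3,4,5,7,9} → only 6 remains.
row 6, column 7 = 8: row 6 has {1,2,4,5,7,9}; col 7 has {1,2,3,4,9}; box has {1,2,3,4,5,6,7,9} → only 8 remains.
row 2, column 8 = 3: row 2 has {1,2,8,9}; col 8 has {1,2,4,5,6,7,8,9}; box has {1,2,4,8,9} → only 3 remains.
row 6, column 4 = 3: row 6 has {1,2,4,5,7,8,9}; col 4 has {1,2,4,5,6,7,9}; box has {1,4,6,7,9} → only 3 remains.
row 5, column 4 = 8: row 5 has {1,6,9}; col 4 has {1,2,3,4,5,6,7,9}; box has {1,3,4,6,7,9} → only 8 remains.
row 5, column 6 = 5: row 5 has {1,6,8,9}; col 6 has {1,2,3,4,7,9}; box has {1,3,4,6,7,8,9} → only 5 remains.
row 6, column 3 = 6: row 6 has {1,2,3,4,5,7,8,9}; col 3 has {1,2,5,9}; box has {1,2,5,8,9} → only 6 remains.
row 3, column 6 = 8: row 3 has {1,2,4,6,9}; col 6 has {1,2,3,4,5,7,9}; box has {1,2,4,7,9} → only 8 remains.
row 5, column 5 = 2: row 5 has {1,5,6,8,9}; col 5 has {1,4,7,9}; box has {1,3,4,5,6,7,8,9} → only 2 remains.
row 9, column 6 = 6: row 9 has {1,2,4,5,9}; col 6 has {1,2,3,4,5,7,8,9}; box has {1,2,3,4,5,7,9} → only 6 remains.
row 3, column 3 = 7: row 3 has {1,2,4,6,8,9}; col 3 has {1,2,5,6,9}; box has {1,2,3,6,9} → only 7 remains.
row 3, column 7 = 5: row 3 has {1,2,4,6,7,8,9}; col 7 has {1,2,3,4,8,9}; box has {1,2,3,4,8,9} → only 5 remains.
row 7, column 5 = 8: row 7 has {1,2,3,5,7,9}; col 5 has {1,2,4,7,9}; box has {1,2,3,4,5,6,7,9} → only 8 remains.
row 9, column 1 = 7: row 9 has {1,2,4,5,6,9}; col 1 has {1,2,3,5,8,9}; box has {1,2,5,9} → only 7 remains.
row 1, column 7 = 6: row 1 has {1,2,3,4,7,9}; col 7 has {1,2,3,4,5,8,9}; box has {1,2,3,4,5,8,9} → only 6 remains.
row 2, column 3 = 4: row 2 has {1,2,3,8,9}; col 3 has {1,2,5,6,7,9}; box has {1,2,3,6,7,9} → only 4 remains.
row 2, column 7 = 7: row 2 has {1,2,3,4,8,9}; col 7 has {1,2,3,4,5,6,8,9}; box has {1,2,3,4,5,6,8,9} → only 7 remains.
row 3, column 5 = 3: row 3 has {1,2,4,5,6,7,8,9}; col 5 has {1,2,4,7,8,9}; box has {1,2,4,7,8,9} → only 3 remains.
row 5, column 1 = 4: row 5 has {1,2,5,6,8,9}; col 1 has {1,2,3,5,7,8,9}; box has {1,2,5,6,8,9} → only 4 remains.
row 5, column 3 = 3: row 5 has {1,2,4,5,6,8,9}; col 3 has {1,2,4,5,6,7,9}; box has {1,2,4,5,6,8,9} → only 3 remains.
row 7, column 1 = 6: row 7 has {1,2,3,5,7,8,9}; col 1 has {1,2,3,4,5,7,8,9}; box has {1,2,5,7,9} → only 6 remains.
row 7, column 2 = 4: row 7 has {1,2,3,5,6,7,8,9}; col 2 has {1,2,6,9}; box has {1,2,5,6,7,9} → only 4 remains.
row 9, column 3 = 8: row 9 has {1,2,4,5,6,7,9}; col 3 has {1,2,3,4,5,6,7,9}; box has {1,2,4,5,6,7,9} → only 8 remains.
row 1, column 5 = 5: row 1 has {1,2,3,4,6,7,9}; col 5 has {1,2,3,4,7,8,9}; box has {1,2,3,4,7,8,9} → only 5 remains.
row 2, column 2 = 5: row 2 has {1,2,3,4,7,8,9}; col 2 has {1,2,4,6,9}; box has {1,2,3,4,6,7,9} → only 5 remains.
row 2, column 5 = 6: row 2 has {1,2,3,4,5,7,8,9}; col 5 has {1,2,3,4,5,7,8,9}; box has {1,2,3,4,5,7,8,9} → only 6 remains.

6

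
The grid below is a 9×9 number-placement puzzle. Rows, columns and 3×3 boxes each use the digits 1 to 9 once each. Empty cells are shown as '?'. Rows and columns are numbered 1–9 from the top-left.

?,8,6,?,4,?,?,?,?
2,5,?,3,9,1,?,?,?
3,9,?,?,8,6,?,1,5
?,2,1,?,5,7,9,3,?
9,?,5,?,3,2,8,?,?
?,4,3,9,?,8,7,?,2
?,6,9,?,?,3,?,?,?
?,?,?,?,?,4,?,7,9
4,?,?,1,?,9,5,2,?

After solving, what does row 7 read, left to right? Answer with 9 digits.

row 1, column 6 = 5 (sole candidate).
row 1, column 8 = 9 (sole candidate).
row 5, column 2 = 7 (sole candidate).
row 6, column 1 = 6 (sole candidate).
row 6, column 5 = 1 (sole candidate).
row 6, column 8 = 5 (sole candidate).
row 9, column 2 = 3 (sole candidate).
row 4, column 1 = 8 (sole candidate).
row 8, column 2 = 1 (sole candidate).
row 8, column 1 = 5 (sole candidate).
row 7, column 1 = 7: row 7 has {3,6,9}; col 1 has {2,3,4,5,6,8,9}; box has {1,3,4,5,6,9} → only 7 remains.
row 7, column 5 = 2: row 7 has {3,6,7,9}; col 5 has {1,3,4,5,8,9}; box has {1,3,4,9} → only 2 remains.
row 8, column 5 = 6 (sole candidate).
row 8, column 7 = 3 (sole candidate).
row 9, column 3 = 8 (sole candidate).
row 9, column 5 = 7 (sole candidate).
row 9, column 9 = 6 (sole candidate).
row 1, column 1 = 1 (sole candidate).
row 1, column 7 = 2 (sole candidate).
row 3, column 7 = 4 (sole candidate).
row 4, column 9 = 4 (sole candidate).
row 5, column 8 = 6 (sole candidate).
row 5, column 9 = 1 (sole candidate).
row 7, column 7 = 1: row 7 has {2,3,6,7,9}; col 7 has {2,3,4,5,7,8,9}; box has {2,3,5,6,7,9} → only 1 remains.
row 7, column 9 = 8: row 7 has {1,2,3,6,7,9}; col 9 has {1,2,4,5,6,9}; box has {1,2,3,5,6,7,9} → only 8 remains.
row 8, column 3 = 2 (sole candidate).
row 8, column 4 = 8 (sole candidate).
row 1, column 4 = 7 (sole candidate).
row 1, column 9 = 3 (sole candidate).
row 2, column 7 = 6 (sole candidate).
row 2, column 8 = 8 (sole candidate).
row 2, column 9 = 7 (sole candidate).
row 3, column 3 = 7 (sole candidate).
row 3, column 4 = 2 (sole candidate).
row 4, column 4 = 6 (sole candidate).
row 5, column 4 = 4 (sole candidate).
row 7, column 4 = 5: row 7 has {1,2,3,6,7,8,9}; col 4 has {1,2,3,4,6,7,8,9}; box has {1,2,3,4,6,7,8,9} → only 5 remains.
row 7, column 8 = 4: row 7 has {1,2,3,5,6,7,8,9}; col 8 has {1,2,3,5,6,7,8,9}; box has {1,2,3,5,6,7,8,9} → only 4 remains.

769523148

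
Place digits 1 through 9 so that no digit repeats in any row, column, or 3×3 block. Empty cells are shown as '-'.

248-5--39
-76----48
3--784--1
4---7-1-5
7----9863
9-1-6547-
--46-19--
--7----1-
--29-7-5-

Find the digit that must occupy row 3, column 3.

row 1, column 4 = 1: row 1 has {2,3,4,5,8,9}; col 4 has {6,7,9}; box has {4,5,7,8} → only 1 remains.
row 1, column 6 = 6: row 1 has {1,2,3,4,5,8,9}; col 6 has {1,4,5,7,9}; box has {1,4,5,7,8} → only 6 remains.
row 1, column 7 = 7: row 1 has {1,2,3,4,5,6,8,9}; col 7 has {1,4,8,9}; box has {1,3,4,8,9} → only 7 remains.
row 3, column 8 = 2: row 3 has {1,3,4,7,8}; col 8 has {1,3,4,5,6,7}; box has {1,3,4,7,8,9} → only 2 remains.
row 4, column 3 = 3: row 4 has {1,4,5,7}; col 3 has {1,2,4,6,7,8}; box has {1,4,7,9} → only 3 remains.
row 4, column 8 = 9: row 4 has {1,3,4,5,7}; col 8 has {1,2,3,4,5,6,7}; box has {1,3,4,5,6,7,8} → only 9 remains.
row 5, column 3 = 5: row 5 has {3,6,7,8,9}; col 3 has {1,2,3,4,6,7,8}; box has {1,3,4,7,9} → only 5 remains.
row 6, column 9 = 2: row 6 has {1,4,5,6,7,9}; col 9 has {1,3,5,8,9}; box has {1,3,4,5,6,7,8,9} → only 2 remains.
row 7, column 8 = 8: row 7 has {1,4,6,9}; col 8 has {1,2,3,4,5,6,7,9}; box has {1,5,9} → only 8 remains.
row 7, column 9 = 7: row 7 has {1,4,6,8,9}; col 9 has {1,2,3,5,8,9}; box has {1,5,8,9} → only 7 remains.
row 2, column 7 = 5: row 2 has {4,6,7,8}; col 7 has {1,4,7,8,9}; box has {1,2,3,4,7,8,9} → only 5 remains.
row 3, column 3 = 9: row 3 has {1,2,3,4,7,8}; col 3 has {1,2,3,4,5,6,7,8}; box has {2,3,4,6,7,8} → only 9 remains.

9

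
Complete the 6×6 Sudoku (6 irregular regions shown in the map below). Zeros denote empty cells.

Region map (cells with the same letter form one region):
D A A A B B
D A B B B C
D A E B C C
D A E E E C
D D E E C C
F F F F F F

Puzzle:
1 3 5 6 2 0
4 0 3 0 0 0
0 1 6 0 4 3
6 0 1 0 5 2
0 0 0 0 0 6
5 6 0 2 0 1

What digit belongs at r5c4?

4

r1c6 = 4 (sole candidate).
r2c2 = 2 (sole candidate).
r2c6 = 5 (sole candidate).
r3c1 = 2 (sole candidate).
r3c4 = 5 (sole candidate).
r4c2 = 4 (sole candidate).
r4c4 = 3 (sole candidate).
r5c1 = 3 (sole candidate).
r5c2 = 5 (sole candidate).
r5c4 = 4: row 5 has {3,5,6}; col 4 has {2,3,5,6}; region has {1,3,5,6} → only 4 remains.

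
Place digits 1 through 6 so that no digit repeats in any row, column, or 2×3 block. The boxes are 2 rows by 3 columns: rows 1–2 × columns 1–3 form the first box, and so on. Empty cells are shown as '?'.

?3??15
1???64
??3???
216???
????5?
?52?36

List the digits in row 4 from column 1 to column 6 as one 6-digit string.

216543

R1C3 = 4 (sole candidate).
R1C4 = 2 (sole candidate).
R2C2 = 2 (sole candidate).
R2C3 = 5 (sole candidate).
R2C4 = 3 (sole candidate).
R3C2 = 4 (sole candidate).
R3C5 = 2 (sole candidate).
R3C6 = 1 (sole candidate).
R4C5 = 4: row 4 has {1,2,6}; col 5 has {1,2,3,5,6}; box has {1,2} → only 4 remains.
R4C6 = 3: row 4 has {1,2,4,6}; col 6 has {1,4,5,6}; box has {1,2,4} → only 3 remains.
R5C2 = 6 (sole candidate).
R5C3 = 1 (sole candidate).
R5C4 = 4 (sole candidate).
R5C6 = 2 (sole candidate).
R6C1 = 4 (sole candidate).
R6C4 = 1 (sole candidate).
R1C1 = 6 (sole candidate).
R3C1 = 5 (sole candidate).
R3C4 = 6 (sole candidate).
R4C4 = 5: row 4 has {1,2,3,4,6}; col 4 has {1,2,3,4,6}; box has {1,2,3,4,6} → only 5 remains.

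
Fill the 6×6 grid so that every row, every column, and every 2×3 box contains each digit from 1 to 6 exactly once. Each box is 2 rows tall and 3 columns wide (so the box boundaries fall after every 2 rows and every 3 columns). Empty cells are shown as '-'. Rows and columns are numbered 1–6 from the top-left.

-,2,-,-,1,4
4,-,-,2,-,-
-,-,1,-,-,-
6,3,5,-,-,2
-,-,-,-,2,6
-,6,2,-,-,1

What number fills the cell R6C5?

R3C1 = 2 (sole candidate).
R3C2 = 4 (sole candidate).
R4C5 = 4 (sole candidate).
R4C4 = 1 (sole candidate).
R2C2 = 1 (hidden single in row 2).
R5C2 = 5 (sole candidate).
R6C1 = 3 (sole candidate).
R6C5 = 5: row 6 has {1,2,3,6}; col 5 has {1,2,4}; box has {1,2,6} → only 5 remains.

5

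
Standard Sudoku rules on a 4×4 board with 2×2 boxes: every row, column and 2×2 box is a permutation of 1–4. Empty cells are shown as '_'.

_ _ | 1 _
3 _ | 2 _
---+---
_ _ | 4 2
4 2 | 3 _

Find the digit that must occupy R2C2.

R1C1 = 2 (sole candidate).
R1C2 = 4 (sole candidate).
R1C4 = 3 (sole candidate).
R2C2 = 1: row 2 has {2,3}; col 2 has {2,4}; box has {2,3,4} → only 1 remains.

1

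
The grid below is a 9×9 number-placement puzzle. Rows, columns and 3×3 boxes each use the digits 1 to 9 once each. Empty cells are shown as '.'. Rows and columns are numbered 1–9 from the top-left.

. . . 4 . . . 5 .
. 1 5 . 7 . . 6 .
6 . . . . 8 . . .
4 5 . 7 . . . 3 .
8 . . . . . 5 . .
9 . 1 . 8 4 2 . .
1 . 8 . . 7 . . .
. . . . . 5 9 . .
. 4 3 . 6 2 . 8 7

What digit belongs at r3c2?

r6c8 = 7: row 6 has {1,2,4,8,9}; col 8 has {3,5,6,8}; box has {2,3,5} → only 7 remains.
r6c9 = 6: row 6 has {1,2,4,7,8,9}; col 9 has {7}; box has {2,3,5,7} → only 6 remains.
r9c1 = 5: row 9 has {2,3,4,6,7,8}; col 1 has {1,4,6,8,9}; box has {1,3,4,8} → only 5 remains.
r9c7 = 1: row 9 has {2,3,4,5,6,7,8}; col 7 has {2,5,9}; box has {7,8,9} → only 1 remains.
r4c7 = 8: row 4 has {3,4,5,7}; col 7 has {1,2,5,9}; box has {2,3,5,6,7} → only 8 remains.
r6c2 = 3: row 6 has {1,2,4,6,7,8,9}; col 2 has {1,4,5}; box has {1,4,5,8,9} → only 3 remains.
r6c4 = 5: row 6 has {1,2,3,4,6,7,8,9}; col 4 has {4,7}; box has {4,7,8} → only 5 remains.
r9c4 = 9: row 9 has {1,2,3,4,5,6,7,8}; col 4 has {4,5,7}; box has {2,5,6,7} → only 9 remains.
r7c4 = 3: row 7 has {1,7,8}; col 4 has {4,5,7,9}; box has {2,5,6,7,9} → only 3 remains.
r7c5 = 4: row 7 has {1,3,7,8}; col 5 has {6,7,8}; box has {2,3,5,6,7,9} → only 4 remains.
r7c7 = 6: row 7 has {1,3,4,7,8}; col 7 has {1,2,5,8,9}; box has {1,7,8,9} → only 6 remains.
r7c8 = 2: row 7 has {1,3,4,6,7,8}; col 8 has {3,5,6,7,8}; box has {1,6,7,8,9} → only 2 remains.
r7c9 = 5: row 7 has {1,2,3,4,6,7,8}; col 9 has {6,7}; box has {1,2,6,7,8,9} → only 5 remains.
r8c5 = 1: row 8 has {5,9}; col 5 has {4,6,7,8}; box has {2,3,4,5,6,7,9} → only 1 remains.
r8c8 = 4: row 8 has {1,5,9}; col 8 has {2,3,5,6,7,8}; box has {1,2,5,6,7,8,9} → only 4 remains.
r8c9 = 3: row 8 has {1,4,5,9}; col 9 has {5,6,7}; box has {1,2,4,5,6,7,8,9} → only 3 remains.
r2c4 = 2: row 2 has {1,5,6,7}; col 4 has {3,4,5,7,9}; box has {4,7,8} → only 2 remains.
r3c4 = 1: row 3 has {6,8}; col 4 has {2,3,4,5,7,9}; box has {2,4,7,8} → only 1 remains.
r3c8 = 9: row 3 has {1,6,8}; col 8 has {2,3,4,5,6,7,8}; box has {5,6} → only 9 remains.
r5c4 = 6: row 5 has {5,8}; col 4 has {1,2,3,4,5,7,9}; box has {4,5,7,8} → only 6 remains.
r5c8 = 1: row 5 has {5,6,8}; col 8 has {2,3,4,5,6,7,8,9}; box has {2,3,5,6,7,8} → only 1 remains.
r7c2 = 9: row 7 has {1,2,3,4,5,6,7,8}; col 2 has {1,3,4,5}; box has {1,3,4,5,8} → only 9 remains.
r8c4 = 8: row 8 has {1,3,4,5,9}; col 4 has {1,2,3,4,5,6,7,9}; box has {1,2,3,4,5,6,7,9} → only 8 remains.
r2c1 = 3: row 2 has {1,2,5,6,7}; col 1 has {1,4,5,6,8,9}; box has {1,5,6} → only 3 remains.
r2c6 = 9: row 2 has {1,2,3,5,6,7}; col 6 has {2,4,5,7,8}; box has {1,2,4,7,8} → only 9 remains.
r2c7 = 4: row 2 has {1,2,3,5,6,7,9}; col 7 has {1,2,5,6,8,9}; box has {5,6,9} → only 4 remains.
r2c9 = 8: row 2 has {1,2,3,4,5,6,7,9}; col 9 has {3,5,6,7}; box has {4,5,6,9} → only 8 remains.
r3c9 = 2: row 3 has {1,6,8,9}; col 9 has {3,5,6,7,8}; box has {4,5,6,8,9} → only 2 remains.
r4c6 = 1: row 4 has {3,4,5,7,8}; col 6 has {2,4,5,7,8,9}; box has {4,5,6,7,8} → only 1 remains.
r4c9 = 9: row 4 has {1,3,4,5,7,8}; col 9 has {2,3,5,6,7,8}; box has {1,2,3,5,6,7,8} → only 9 remains.
r5c6 = 3: row 5 has {1,5,6,8}; col 6 has {1,2,4,5,7,8,9}; box has {1,4,5,6,7,8} → only 3 remains.
r5c9 = 4: row 5 has {1,3,5,6,8}; col 9 has {2,3,5,6,7,8,9}; box has {1,2,3,5,6,7,8,9} → only 4 remains.
r1c5 = 3: row 1 has {4,5}; col 5 has {1,4,6,7,8}; box has {1,2,4,7,8,9} → only 3 remains.
r1c6 = 6: row 1 has {3,4,5}; col 6 has {1,2,3,4,5,7,8,9}; box has {1,2,3,4,7,8,9} → only 6 remains.
r1c7 = 7: row 1 has {3,4,5,6}; col 7 has {1,2,4,5,6,8,9}; box has {2,4,5,6,8,9} → only 7 remains.
r1c9 = 1: row 1 has {3,4,5,6,7}; col 9 has {2,3,4,5,6,7,8,9}; box has {2,4,5,6,7,8,9} → only 1 remains.
r3c2 = 7: row 3 has {1,2,6,8,9}; col 2 has {1,3,4,5,9}; box has {1,3,5,6} → only 7 remains.

7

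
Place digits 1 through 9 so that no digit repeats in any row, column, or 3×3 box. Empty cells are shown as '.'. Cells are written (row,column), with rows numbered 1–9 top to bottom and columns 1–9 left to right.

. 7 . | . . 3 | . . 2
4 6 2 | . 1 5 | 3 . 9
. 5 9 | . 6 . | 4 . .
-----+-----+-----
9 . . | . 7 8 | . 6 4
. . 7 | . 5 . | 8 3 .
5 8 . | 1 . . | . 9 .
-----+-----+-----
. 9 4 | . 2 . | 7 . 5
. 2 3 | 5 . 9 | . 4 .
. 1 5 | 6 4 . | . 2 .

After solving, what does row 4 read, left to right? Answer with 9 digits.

(4,2) = 3: row 4 has {4,6,7,8,9}; col 2 has {1,2,5,6,7,8,9}; box has {5,7,8,9} → only 3 remains.
(4,3) = 1: row 4 has {3,4,6,7,8,9}; col 3 has {2,3,4,5,7,9}; box has {3,5,7,8,9} → only 1 remains.
(4,4) = 2: row 4 has {1,3,4,6,7,8,9}; col 4 has {1,5,6}; box has {1,5,7,8} → only 2 remains.
(4,7) = 5: row 4 has {1,2,3,4,6,7,8,9}; col 7 has {3,4,7,8}; box has {3,4,6,8,9} → only 5 remains.

931278564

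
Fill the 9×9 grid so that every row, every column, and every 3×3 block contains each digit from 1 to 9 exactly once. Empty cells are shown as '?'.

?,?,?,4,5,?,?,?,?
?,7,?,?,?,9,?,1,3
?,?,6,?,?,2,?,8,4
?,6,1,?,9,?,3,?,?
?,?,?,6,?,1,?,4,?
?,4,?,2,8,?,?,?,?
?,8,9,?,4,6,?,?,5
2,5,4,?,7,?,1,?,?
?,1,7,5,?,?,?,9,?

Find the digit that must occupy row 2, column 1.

row 2, column 4 = 8 (sole candidate).
row 2, column 5 = 6 (sole candidate).
row 4, column 4 = 7 (sole candidate).
row 5, column 5 = 3 (sole candidate).
row 6, column 6 = 5 (sole candidate).
row 7, column 1 = 3 (sole candidate).
row 7, column 4 = 1 (sole candidate).
row 9, column 1 = 6 (sole candidate).
row 9, column 5 = 2 (sole candidate).
row 9, column 9 = 8 (sole candidate).
row 3, column 4 = 3 (sole candidate).
row 3, column 5 = 1 (sole candidate).
row 4, column 6 = 4 (sole candidate).
row 4, column 9 = 2 (sole candidate).
row 6, column 3 = 3 (sole candidate).
row 8, column 4 = 9 (sole candidate).
row 8, column 9 = 6 (sole candidate).
row 9, column 6 = 3 (sole candidate).
row 9, column 7 = 4 (sole candidate).
row 1, column 6 = 7 (sole candidate).
row 1, column 9 = 9 (sole candidate).
row 3, column 2 = 9 (sole candidate).
row 4, column 8 = 5 (sole candidate).
row 5, column 2 = 2 (sole candidate).
row 5, column 9 = 7 (sole candidate).
row 6, column 8 = 6 (sole candidate).
row 6, column 9 = 1 (sole candidate).
row 8, column 6 = 8 (sole candidate).
row 8, column 8 = 3 (sole candidate).
row 1, column 2 = 3 (sole candidate).
row 1, column 8 = 2 (sole candidate).
row 2, column 7 = 5 (sole candidate).
row 3, column 1 = 5 (sole candidate).
row 3, column 7 = 7 (sole candidate).
row 4, column 1 = 8 (sole candidate).
row 5, column 1 = 9 (sole candidate).
row 5, column 3 = 5 (sole candidate).
row 5, column 7 = 8 (sole candidate).
row 6, column 1 = 7 (sole candidate).
row 6, column 7 = 9 (sole candidate).
row 7, column 7 = 2 (sole candidate).
row 7, column 8 = 7 (sole candidate).
row 1, column 1 = 1 (sole candidate).
row 1, column 3 = 8 (sole candidate).
row 1, column 7 = 6 (sole candidate).
row 2, column 1 = 4: row 2 has {1,3,5,6,7,8,9}; col 1 has {1,2,3,5,6,7,8,9}; box has {1,3,5,6,7,8,9} → only 4 remains.

4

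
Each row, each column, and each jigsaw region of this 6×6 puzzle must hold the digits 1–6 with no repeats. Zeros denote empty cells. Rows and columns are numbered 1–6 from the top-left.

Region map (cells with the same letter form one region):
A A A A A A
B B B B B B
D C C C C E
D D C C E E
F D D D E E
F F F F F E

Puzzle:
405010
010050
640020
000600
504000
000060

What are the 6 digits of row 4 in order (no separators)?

351642

row 5, column 5 = 3: row 5 has {4,5}; col 5 has {1,2,5,6}; region has {} → only 3 remains.
row 4, column 5 = 4: row 4 has {6}; col 5 has {1,2,3,5,6}; region has {3} → only 4 remains.
row 5, column 2 = 2: row 5 has {3,4,5}; col 2 has {1,4}; region has {4,6} → only 2 remains.
row 5, column 4 = 1: row 5 has {2,3,4,5}; col 4 has {6}; region has {2,4,6} → only 1 remains.
row 5, column 6 = 6: row 5 has {1,2,3,4,5}; col 6 has {}; region has {3,4} → only 6 remains.
row 6, column 2 = 3: row 6 has {6}; col 2 has {1,2,4}; region has {5,6} → only 3 remains.
row 1, column 2 = 6: row 1 has {1,4,5}; col 2 has {1,2,3,4}; region has {1,4,5} → only 6 remains.
row 4, column 1 = 3: row 4 has {4,6}; col 1 has {4,5,6}; region has {1,2,4,6} → only 3 remains.
row 4, column 2 = 5: row 4 has {3,4,6}; col 2 has {1,2,3,4,6}; region has {1,2,3,4,6} → only 5 remains.
row 4, column 3 = 1: row 4 has {3,4,5,6}; col 3 has {4,5}; region has {2,4,6} → only 1 remains.
row 4, column 6 = 2: row 4 has {1,3,4,5,6}; col 6 has {6}; region has {3,4,6} → only 2 remains.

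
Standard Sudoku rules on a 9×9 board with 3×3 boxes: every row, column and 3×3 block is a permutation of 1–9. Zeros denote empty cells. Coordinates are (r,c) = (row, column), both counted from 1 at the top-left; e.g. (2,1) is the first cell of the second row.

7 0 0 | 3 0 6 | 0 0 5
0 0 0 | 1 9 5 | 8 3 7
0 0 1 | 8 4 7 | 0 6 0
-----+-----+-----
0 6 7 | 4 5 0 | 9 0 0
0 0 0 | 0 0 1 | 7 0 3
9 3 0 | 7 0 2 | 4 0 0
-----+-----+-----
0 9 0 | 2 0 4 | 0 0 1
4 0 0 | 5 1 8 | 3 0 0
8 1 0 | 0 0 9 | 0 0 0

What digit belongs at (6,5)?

8

(1,5) = 2 (sole candidate).
(1,7) = 1 (sole candidate).
(3,7) = 2 (sole candidate).
(3,9) = 9 (sole candidate).
(4,6) = 3 (sole candidate).
(9,4) = 6 (sole candidate).
(9,7) = 5 (sole candidate).
(1,8) = 4 (sole candidate).
(3,2) = 5 (sole candidate).
(5,4) = 9 (sole candidate).
(7,7) = 6 (sole candidate).
(8,9) = 2 (sole candidate).
(9,8) = 7 (sole candidate).
(9,9) = 4 (sole candidate).
(1,2) = 8 (sole candidate).
(1,3) = 9 (sole candidate).
(3,1) = 3 (sole candidate).
(4,9) = 8 (sole candidate).
(6,9) = 6 (sole candidate).
(7,1) = 5 (sole candidate).
(7,3) = 3 (sole candidate).
(7,5) = 7 (sole candidate).
(7,8) = 8 (sole candidate).
(8,2) = 7 (sole candidate).
(8,3) = 6 (sole candidate).
(8,8) = 9 (sole candidate).
(9,3) = 2 (sole candidate).
(9,5) = 3 (sole candidate).
(2,3) = 4 (sole candidate).
(5,1) = 2 (sole candidate).
(5,2) = 4 (sole candidate).
(5,8) = 5 (sole candidate).
(6,5) = 8: row 6 has {2,3,4,6,7,9}; col 5 has {1,2,3,4,5,7,9}; box has {1,2,3,4,5,7,9} → only 8 remains.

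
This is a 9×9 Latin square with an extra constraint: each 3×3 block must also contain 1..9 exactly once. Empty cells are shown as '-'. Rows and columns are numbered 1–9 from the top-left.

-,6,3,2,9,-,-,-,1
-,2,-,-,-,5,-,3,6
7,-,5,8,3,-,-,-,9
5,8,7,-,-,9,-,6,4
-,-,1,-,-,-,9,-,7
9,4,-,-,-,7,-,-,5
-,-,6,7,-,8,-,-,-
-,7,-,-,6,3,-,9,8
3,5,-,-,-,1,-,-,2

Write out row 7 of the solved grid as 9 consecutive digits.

R1C6 = 4 (sole candidate).
R2C4 = 1 (sole candidate).
R2C5 = 7 (sole candidate).
R3C2 = 1 (sole candidate).
R3C6 = 6 (sole candidate).
R4C4 = 3 (sole candidate).
R5C2 = 3 (sole candidate).
R5C6 = 2 (sole candidate).
R5C8 = 8 (sole candidate).
R6C3 = 2 (sole candidate).
R6C4 = 6 (sole candidate).
R6C8 = 1 (sole candidate).
R7C2 = 9: row 7 has {6,7,8}; col 2 has {1,2,3,4,5,6,7,8}; box has {3,5,6,7} → only 9 remains.
R7C9 = 3: row 7 has {6,7,8,9}; col 9 has {1,2,4,5,6,7,8,9}; box has {2,8,9} → only 3 remains.
R8C3 = 4 (sole candidate).
R8C4 = 5 (sole candidate).
R8C7 = 1 (sole candidate).
R9C3 = 8 (sole candidate).
R9C5 = 4 (sole candidate).
R9C8 = 7 (sole candidate).
R1C1 = 8 (sole candidate).
R1C8 = 5 (sole candidate).
R2C1 = 4 (sole candidate).
R2C3 = 9 (sole candidate).
R2C7 = 8 (sole candidate).
R4C5 = 1 (sole candidate).
R4C7 = 2 (sole candidate).
R5C1 = 6 (sole candidate).
R5C4 = 4 (sole candidate).
R5C5 = 5 (sole candidate).
R6C5 = 8 (sole candidate).
R6C7 = 3 (sole candidate).
R7C5 = 2: row 7 has {3,6,7,8,9}; col 5 has {1,3,4,5,6,7,8,9}; box has {1,3,4,5,6,7,8} → only 2 remains.
R7C8 = 4: row 7 has {2,3,6,7,8,9}; col 8 has {1,3,5,6,7,8,9}; box has {1,2,3,7,8,9} → only 4 remains.
R8C1 = 2 (sole candidate).
R9C4 = 9 (sole candidate).
R9C7 = 6 (sole candidate).
R1C7 = 7 (sole candidate).
R3C7 = 4 (sole candidate).
R3C8 = 2 (sole candidate).
R7C1 = 1: row 7 has {2,3,4,6,7,8,9}; col 1 has {2,3,4,5,6,7,8,9}; box has {2,3,4,5,6,7,8,9} → only 1 remains.
R7C7 = 5: row 7 has {1,2,3,4,6,7,8,9}; col 7 has {1,2,3,4,6,7,8,9}; box has {1,2,3,4,6,7,8,9} → only 5 remains.

196728543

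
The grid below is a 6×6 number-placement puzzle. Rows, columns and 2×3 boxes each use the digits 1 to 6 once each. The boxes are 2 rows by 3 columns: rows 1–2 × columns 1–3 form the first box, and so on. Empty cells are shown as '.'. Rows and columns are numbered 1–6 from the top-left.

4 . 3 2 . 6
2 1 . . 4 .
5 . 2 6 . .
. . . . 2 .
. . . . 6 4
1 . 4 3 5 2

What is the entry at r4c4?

4

r1c2 = 5: row 1 has {2,3,4,6}; col 2 has {1}; box has {1,2,3,4} → only 5 remains.
r1c5 = 1: row 1 has {2,3,4,5,6}; col 5 has {2,4,5,6}; box has {2,4,6} → only 1 remains.
r2c3 = 6: row 2 has {1,2,4}; col 3 has {2,3,4}; box has {1,2,3,4,5} → only 6 remains.
r2c4 = 5: row 2 has {1,2,4,6}; col 4 has {2,3,6}; box has {1,2,4,6} → only 5 remains.
r2c6 = 3: row 2 has {1,2,4,5,6}; col 6 has {2,4,6}; box has {1,2,4,5,6} → only 3 remains.
r3c5 = 3: row 3 has {2,5,6}; col 5 has {1,2,4,5,6}; box has {2,6} → only 3 remains.
r3c6 = 1: row 3 has {2,3,5,6}; col 6 has {2,3,4,6}; box has {2,3,6} → only 1 remains.
r4c3 = 1: row 4 has {2}; col 3 has {2,3,4,6}; box has {2,5} → only 1 remains.
r4c4 = 4: row 4 has {1,2}; col 4 has {2,3,5,6}; box has {1,2,3,6} → only 4 remains.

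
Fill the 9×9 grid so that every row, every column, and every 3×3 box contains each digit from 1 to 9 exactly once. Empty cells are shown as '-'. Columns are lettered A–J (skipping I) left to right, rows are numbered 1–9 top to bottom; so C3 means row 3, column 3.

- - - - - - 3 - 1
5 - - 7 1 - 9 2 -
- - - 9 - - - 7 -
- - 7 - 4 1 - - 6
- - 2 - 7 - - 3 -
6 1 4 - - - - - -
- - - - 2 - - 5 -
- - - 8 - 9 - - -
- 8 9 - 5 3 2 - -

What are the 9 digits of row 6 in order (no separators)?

E8 = 6 (sole candidate).
E1 = 8 (sole candidate).
E3 = 3 (sole candidate).
E6 = 9: row 6 has {1,4,6}; col 5 has {1,2,3,4,5,6,7,8}; box has {1,4,7} → only 9 remains.
H6 = 8: row 6 has {1,4,6,9}; col 8 has {2,3,5,7}; box has {3,6} → only 8 remains.
C1 = 6 (sole candidate).
H1 = 4 (sole candidate).
J2 = 8 (sole candidate).
J3 = 5 (sole candidate).
G4 = 5 (sole candidate).
H4 = 9 (sole candidate).
J5 = 4 (sole candidate).
G6 = 7: row 6 has {1,4,6,8,9}; col 7 has {2,3,5,9}; box has {3,4,5,6,8,9} → only 7 remains.
J6 = 2: row 6 has {1,4,6,7,8,9}; col 9 has {1,4,5,6,8}; box has {3,4,5,6,7,8,9} → only 2 remains.
H8 = 1 (sole candidate).
H9 = 6 (sole candidate).
J9 = 7 (sole candidate).
C2 = 3 (sole candidate).
G3 = 6 (sole candidate).
B4 = 3 (sole candidate).
D4 = 2 (sole candidate).
G5 = 1 (sole candidate).
F6 = 5: row 6 has {1,2,4,6,7,8,9}; col 6 has {1,3,9}; box has {1,2,4,7,9} → only 5 remains.
C7 = 1 (sole candidate).
D7 = 4 (sole candidate).
F7 = 7 (sole candidate).
G7 = 8 (sole candidate).
C8 = 5 (sole candidate).
G8 = 4 (sole candidate).
J8 = 3 (sole candidate).
A9 = 4 (sole candidate).
D9 = 1 (sole candidate).
D1 = 5 (sole candidate).
F1 = 2 (sole candidate).
B2 = 4 (sole candidate).
F2 = 6 (sole candidate).
B3 = 2 (sole candidate).
C3 = 8 (sole candidate).
F3 = 4 (sole candidate).
A4 = 8 (sole candidate).
A5 = 9 (sole candidate).
B5 = 5 (sole candidate).
D5 = 6 (sole candidate).
F5 = 8 (sole candidate).
D6 = 3: row 6 has {1,2,4,5,6,7,8,9}; col 4 has {1,2,4,5,6,7,8,9}; box has {1,2,4,5,6,7,8,9} → only 3 remains.

614395782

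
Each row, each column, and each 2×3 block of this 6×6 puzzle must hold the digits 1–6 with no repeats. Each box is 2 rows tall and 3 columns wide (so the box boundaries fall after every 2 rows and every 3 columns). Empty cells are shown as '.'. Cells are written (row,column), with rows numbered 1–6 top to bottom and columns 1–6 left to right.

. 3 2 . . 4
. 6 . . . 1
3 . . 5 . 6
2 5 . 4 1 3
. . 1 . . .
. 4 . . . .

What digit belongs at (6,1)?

(1,4) = 6 (sole candidate).
(1,5) = 5 (sole candidate).
(3,2) = 1 (sole candidate).
(3,3) = 4 (sole candidate).
(3,5) = 2 (sole candidate).
(4,3) = 6 (sole candidate).
(5,2) = 2 (sole candidate).
(5,4) = 3 (sole candidate).
(5,6) = 5 (sole candidate).
(6,5) = 6 (sole candidate).
(6,6) = 2 (sole candidate).
(1,1) = 1 (sole candidate).
(2,3) = 5 (sole candidate).
(2,4) = 2 (sole candidate).
(2,5) = 3 (sole candidate).
(5,1) = 6 (sole candidate).
(5,5) = 4 (sole candidate).
(6,1) = 5: row 6 has {2,4,6}; col 1 has {1,2,3,6}; box has {1,2,4,6} → only 5 remains.

5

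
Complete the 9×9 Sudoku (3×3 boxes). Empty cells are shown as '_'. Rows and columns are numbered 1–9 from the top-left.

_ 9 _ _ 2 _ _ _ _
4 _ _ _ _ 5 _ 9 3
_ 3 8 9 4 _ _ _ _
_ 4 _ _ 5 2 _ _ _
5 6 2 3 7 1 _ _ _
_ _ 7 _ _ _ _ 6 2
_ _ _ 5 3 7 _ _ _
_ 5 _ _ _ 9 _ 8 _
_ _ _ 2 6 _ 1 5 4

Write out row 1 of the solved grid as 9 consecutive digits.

row 3, column 6 = 6: row 3 has {3,4,8,9}; col 6 has {1,2,5,7,9}; box has {2,4,5,9} → only 6 remains.
row 5, column 8 = 4: row 5 has {1,2,3,5,6,7}; col 8 has {5,6,8,9}; box has {2,6} → only 4 remains.
row 7, column 8 = 2: row 7 has {3,5,7}; col 8 has {4,5,6,8,9}; box has {1,4,5,8} → only 2 remains.
row 8, column 5 = 1: row 8 has {5,8,9}; col 5 has {2,3,4,5,6,7}; box has {2,3,5,6,7,9} → only 1 remains.
row 9, column 6 = 8: row 9 has {1,2,4,5,6}; col 6 has {1,2,5,6,7,9}; box has {1,2,3,5,6,7,9} → only 8 remains.
row 1, column 6 = 3: row 1 has {2,9}; col 6 has {1,2,5,6,7,8,9}; box has {2,4,5,6,9} → only 3 remains.
row 2, column 5 = 8: row 2 has {3,4,5,9}; col 5 has {1,2,3,4,5,6,7}; box has {2,3,4,5,6,9} → only 8 remains.
row 6, column 5 = 9: row 6 has {2,6,7}; col 5 has {1,2,3,4,5,6,7,8}; box has {1,2,3,5,7} → only 9 remains.
row 6, column 6 = 4: row 6 has {2,6,7,9}; col 6 has {1,2,3,5,6,7,8,9}; box has {1,2,3,5,7,9} → only 4 remains.
row 8, column 4 = 4: row 8 has {1,5,8,9}; col 4 has {2,3,5,9}; box has {1,2,3,5,6,7,8,9} → only 4 remains.
row 9, column 2 = 7: row 9 has {1,2,4,5,6,8}; col 2 has {3,4,5,6,9}; box has {5} → only 7 remains.
row 6, column 4 = 8: row 6 has {2,4,6,7,9}; col 4 has {2,3,4,5,9}; box has {1,2,3,4,5,7,9} → only 8 remains.
row 4, column 4 = 6: row 4 has {2,4,5}; col 4 has {2,3,4,5,8,9}; box has {1,2,3,4,5,7,8,9} → only 6 remains.
row 6, column 2 = 1: row 6 has {2,4,6,7,8,9}; col 2 has {3,4,5,6,7,9}; box has {2,4,5,6,7} → only 1 remains.
row 7, column 2 = 8: row 7 has {2,3,5,7}; col 2 has {1,3,4,5,6,7,9}; box has {5,7} → only 8 remains.
row 2, column 2 = 2: row 2 has {3,4,5,8,9}; col 2 has {1,3,4,5,6,7,8,9}; box has {3,4,8,9} → only 2 remains.
row 6, column 1 = 3: row 6 has {1,2,4,6,7,8,9}; col 1 has {4,5}; box has {1,2,4,5,6,7} → only 3 remains.
row 6, column 7 = 5: row 6 has {1,2,3,4,6,7,8,9}; col 7 has {1}; box has {2,4,6} → only 5 remains.
row 9, column 1 = 9: row 9 has {1,2,4,5,6,7,8}; col 1 has {3,4,5}; box has {5,7,8} → only 9 remains.
row 9, column 3 = 3: row 9 has {1,2,4,5,6,7,8,9}; col 3 has {2,7,8}; box has {5,7,8,9} → only 3 remains.
row 4, column 1 = 8: row 4 has {2,4,5,6}; col 1 has {3,4,5,9}; box has {1,2,3,4,5,6,7} → only 8 remains.
row 4, column 3 = 9: row 4 has {2,4,5,6,8}; col 3 has {2,3,7,8}; box has {1,2,3,4,5,6,7,8} → only 9 remains.
row 8, column 3 = 6: row 8 has {1,4,5,8,9}; col 3 has {2,3,7,8,9}; box has {3,5,7,8,9} → only 6 remains.
row 8, column 9 = 7: row 8 has {1,4,5,6,8,9}; col 9 has {2,3,4}; box has {1,2,4,5,8} → only 7 remains.
row 2, column 3 = 1: row 2 has {2,3,4,5,8,9}; col 3 has {2,3,6,7,8,9}; box has {2,3,4,8,9} → only 1 remains.
row 2, column 4 = 7: row 2 has {1,2,3,4,5,8,9}; col 4 has {2,3,4,5,6,8,9}; box has {2,3,4,5,6,8,9} → only 7 remains.
row 2, column 7 = 6: row 2 has {1,2,3,4,5,7,8,9}; col 7 has {1,5}; box has {3,9} → only 6 remains.
row 3, column 1 = 7: row 3 has {3,4,6,8,9}; col 1 has {3,4,5,8,9}; box has {1,2,3,4,8,9} → only 7 remains.
row 3, column 7 = 2: row 3 has {3,4,6,7,8,9}; col 7 has {1,5,6}; box has {3,6,9} → only 2 remains.
row 3, column 8 = 1: row 3 has {2,3,4,6,7,8,9}; col 8 has {2,4,5,6,8,9}; box has {2,3,6,9} → only 1 remains.
row 3, column 9 = 5: row 3 has {1,2,3,4,6,7,8,9}; col 9 has {2,3,4,7}; box has {1,2,3,6,9} → only 5 remains.
row 4, column 9 = 1: row 4 has {2,4,5,6,8,9}; col 9 has {2,3,4,5,7}; box has {2,4,5,6} → only 1 remains.
row 7, column 1 = 1: row 7 has {2,3,5,7,8}; col 1 has {3,4,5,7,8,9}; box has {3,5,6,7,8,9} → only 1 remains.
row 7, column 3 = 4: row 7 has {1,2,3,5,7,8}; col 3 has {1,2,3,6,7,8,9}; box has {1,3,5,6,7,8,9} → only 4 remains.
row 7, column 7 = 9: row 7 has {1,2,3,4,5,7,8}; col 7 has {1,2,5,6}; box has {1,2,4,5,7,8} → only 9 remains.
row 7, column 9 = 6: row 7 has {1,2,3,4,5,7,8,9}; col 9 has {1,2,3,4,5,7}; box has {1,2,4,5,7,8,9} → only 6 remains.
row 8, column 1 = 2: row 8 has {1,4,5,6,7,8,9}; col 1 has {1,3,4,5,7,8,9}; box has {1,3,4,5,6,7,8,9} → only 2 remains.
row 8, column 7 = 3: row 8 has {1,2,4,5,6,7,8,9}; col 7 has {1,2,5,6,9}; box has {1,2,4,5,6,7,8,9} → only 3 remains.
row 1, column 1 = 6: row 1 has {2,3,9}; col 1 has {1,2,3,4,5,7,8,9}; box has {1,2,3,4,7,8,9} → only 6 remains.
row 1, column 3 = 5: row 1 has {2,3,6,9}; col 3 has {1,2,3,4,6,7,8,9}; box has {1,2,3,4,6,7,8,9} → only 5 remains.
row 1, column 4 = 1: row 1 has {2,3,5,6,9}; col 4 has {2,3,4,5,6,7,8,9}; box has {2,3,4,5,6,7,8,9} → only 1 remains.
row 1, column 8 = 7: row 1 has {1,2,3,5,6,9}; col 8 has {1,2,4,5,6,8,9}; box has {1,2,3,5,6,9} → only 7 remains.
row 1, column 9 = 8: row 1 has {1,2,3,5,6,7,9}; col 9 has {1,2,3,4,5,6,7}; box has {1,2,3,5,6,7,9} → only 8 remains.
row 4, column 7 = 7: row 4 has {1,2,4,5,6,8,9}; col 7 has {1,2,3,5,6,9}; box has {1,2,4,5,6} → only 7 remains.
row 4, column 8 = 3: row 4 has {1,2,4,5,6,7,8,9}; col 8 has {1,2,4,5,6,7,8,9}; box has {1,2,4,5,6,7} → only 3 remains.
row 5, column 7 = 8: row 5 has {1,2,3,4,5,6,7}; col 7 has {1,2,3,5,6,7,9}; box has {1,2,3,4,5,6,7} → only 8 remains.
row 5, column 9 = 9: row 5 has {1,2,3,4,5,6,7,8}; col 9 has {1,2,3,4,5,6,7,8}; box has {1,2,3,4,5,6,7,8} → only 9 remains.
row 1, column 7 = 4: row 1 has {1,2,3,5,6,7,8,9}; col 7 has {1,2,3,5,6,7,8,9}; box has {1,2,3,5,6,7,8,9} → only 4 remains.

695123478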